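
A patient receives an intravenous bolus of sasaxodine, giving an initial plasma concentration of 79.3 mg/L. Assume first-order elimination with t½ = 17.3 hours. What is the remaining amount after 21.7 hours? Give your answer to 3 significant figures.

Number of half-lives: n = 21.7/17.3 ≈ 1.2543.
Remaining = 79.3 × (1/2)^1.2543 = 79.3 × 0.41919 ≈ 33.242 mg/L.

33.2 mg/L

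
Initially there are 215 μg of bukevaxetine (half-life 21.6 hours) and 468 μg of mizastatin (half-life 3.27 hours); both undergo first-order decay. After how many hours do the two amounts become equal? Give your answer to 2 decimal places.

Set 215·(1/2)^(t/21.6) = 468·(1/2)^(t/3.27).
Taking log₂: log₂(215/468) = t·(1/21.6 − 1/3.27).
log₂(0.4594) = -1.1222; 1/21.6 − 1/3.27 = -0.25951.
t = -1.1222 / -0.25951 ≈ 4.3241 hours.

4.32 hours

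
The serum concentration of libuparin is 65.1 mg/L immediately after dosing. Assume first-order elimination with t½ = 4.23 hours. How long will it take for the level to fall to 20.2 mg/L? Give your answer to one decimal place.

Fraction remaining = 20.2/65.1 ≈ 0.31029.
n = log₂(65.1/20.2) = ln(3.2228)/ln 2 ≈ 1.6883 half-lives.
t = n × t½ = 1.6883 × 4.23 ≈ 7.1415 hours.

7.1 hours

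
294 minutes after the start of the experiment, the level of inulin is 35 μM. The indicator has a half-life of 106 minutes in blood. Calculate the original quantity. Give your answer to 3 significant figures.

Number of half-lives elapsed: n = 294/106 ≈ 2.7736.
A₀ = A × 2^n = 35 × 2^2.7736 = 35 × 6.838 ≈ 239.33 μM.

239 μM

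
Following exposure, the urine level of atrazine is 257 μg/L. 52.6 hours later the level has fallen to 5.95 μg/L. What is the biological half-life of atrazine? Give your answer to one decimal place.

9.7 hours

A/A₀ = 5.95/257 ≈ 0.023152.
n = log₂(43.193) ≈ 5.4327 half-lives elapsed in 52.6 hours.
t½ = 52.6/5.4327 ≈ 9.682 hours.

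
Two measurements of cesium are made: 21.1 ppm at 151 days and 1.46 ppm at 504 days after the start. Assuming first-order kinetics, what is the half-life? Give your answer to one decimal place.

Over Δt = 504 − 151 = 353 days, the level fell by a factor of 21.1/1.46 ≈ 14.452.
n = log₂(14.452) ≈ 3.8532 half-lives, so t½ = 353/3.8532 ≈ 91.612 days.

91.6 days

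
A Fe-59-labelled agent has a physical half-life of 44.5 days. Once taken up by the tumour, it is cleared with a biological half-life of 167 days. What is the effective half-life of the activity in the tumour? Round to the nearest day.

35 days

1/t_eff = 1/t_phys + 1/t_biol = 1/44.5 + 1/167 = 0.02846 per day.
t_eff = 44.5 × 167 / (44.5 + 167) ≈ 35.137 days.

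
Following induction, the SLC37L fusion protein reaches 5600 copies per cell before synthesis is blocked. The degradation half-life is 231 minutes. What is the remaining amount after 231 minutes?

2800 copies per cell

Elapsed time is 1 half-life (231/231).
Each half-life halves the amount: 5600 × (1/2)^1 = 5600/2 = 2800 copies per cell.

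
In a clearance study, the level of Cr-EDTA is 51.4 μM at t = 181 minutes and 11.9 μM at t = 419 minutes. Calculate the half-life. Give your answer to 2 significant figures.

110 minutes

Over Δt = 419 − 181 = 238 minutes, the level fell by a factor of 51.4/11.9 ≈ 4.3193.
n = log₂(4.3193) ≈ 2.1108 half-lives, so t½ = 238/2.1108 ≈ 112.75 minutes.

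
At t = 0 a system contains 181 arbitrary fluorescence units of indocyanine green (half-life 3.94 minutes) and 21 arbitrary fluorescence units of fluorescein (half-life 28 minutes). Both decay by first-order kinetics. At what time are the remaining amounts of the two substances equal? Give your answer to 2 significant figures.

14 minutes

Set 181·(1/2)^(t/3.94) = 21·(1/2)^(t/28).
Taking log₂: log₂(181/21) = t·(1/3.94 − 1/28).
log₂(8.619) = 3.1075; 1/3.94 − 1/28 = 0.21809.
t = 3.1075 / 0.21809 ≈ 14.249 minutes.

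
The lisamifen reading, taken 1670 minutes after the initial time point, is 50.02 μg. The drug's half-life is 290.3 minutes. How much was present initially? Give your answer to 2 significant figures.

2700 μg

Number of half-lives elapsed: n = 1670/290.3 ≈ 5.7527.
A₀ = A × 2^n = 50.02 × 2^5.7527 = 50.02 × 53.917 ≈ 2696.9 μg.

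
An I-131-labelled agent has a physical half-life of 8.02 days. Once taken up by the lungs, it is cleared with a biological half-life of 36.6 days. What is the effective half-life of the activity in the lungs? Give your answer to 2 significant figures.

1/t_eff = 1/t_phys + 1/t_biol = 1/8.02 + 1/36.6 = 0.15201 per day.
t_eff = 8.02 × 36.6 / (8.02 + 36.6) ≈ 6.5785 days.

6.6 days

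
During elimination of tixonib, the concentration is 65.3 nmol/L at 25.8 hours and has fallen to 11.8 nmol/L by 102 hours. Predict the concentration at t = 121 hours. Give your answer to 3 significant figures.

Over Δt = 102 − 25.8 = 76.2 hours, the level fell by a factor of 65.3/11.8 ≈ 5.5339.
n = log₂(5.5339) ≈ 2.4683 half-lives, so t½ = 76.2/2.4683 ≈ 30.871 hours.
From t = 102 to t = 121: 11.8 × (1/2)^((121−102)/30.871) ≈ 7.7021 nmol/L.

7.70 nmol/L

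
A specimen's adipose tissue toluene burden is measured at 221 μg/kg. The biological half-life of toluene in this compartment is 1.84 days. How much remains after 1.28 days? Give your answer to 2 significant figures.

Number of half-lives: n = 1.28/1.84 ≈ 0.69565.
Remaining = 221 × (1/2)^0.69565 = 221 × 0.61743 ≈ 136.45 μg/kg.

140 μg/kg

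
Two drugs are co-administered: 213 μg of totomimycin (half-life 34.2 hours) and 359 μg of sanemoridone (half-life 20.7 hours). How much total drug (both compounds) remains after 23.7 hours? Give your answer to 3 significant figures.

294 μg

totomimycin: 213 × (1/2)^(23.7/34.2) = 213 × (1/2)^0.69298 ≈ 131.76 μg.
sanemoridone: 359 × (1/2)^(23.7/20.7) = 359 × (1/2)^1.1449 ≈ 162.34 μg.
Total = 131.76 + 162.34 ≈ 294.1 μg.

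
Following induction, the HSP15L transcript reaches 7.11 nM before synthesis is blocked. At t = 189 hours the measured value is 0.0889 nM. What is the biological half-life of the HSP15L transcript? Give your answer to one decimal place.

A/A₀ = 0.0889/7.11 ≈ 0.012504.
n = log₂(79.978) ≈ 6.3215 half-lives elapsed in 189 hours.
t½ = 189/6.3215 ≈ 29.898 hours.

29.9 hours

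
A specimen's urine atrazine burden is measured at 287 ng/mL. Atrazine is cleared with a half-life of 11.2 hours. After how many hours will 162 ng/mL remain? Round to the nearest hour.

Fraction remaining = 162/287 ≈ 0.56446.
n = log₂(287/162) = ln(1.7716)/ln 2 ≈ 0.82506 half-lives.
t = n × t½ = 0.82506 × 11.2 ≈ 9.2406 hours.

9 hours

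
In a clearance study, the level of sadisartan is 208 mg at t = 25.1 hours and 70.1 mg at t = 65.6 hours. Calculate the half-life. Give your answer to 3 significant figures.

Over Δt = 65.6 − 25.1 = 40.5 hours, the level fell by a factor of 208/70.1 ≈ 2.9672.
n = log₂(2.9672) ≈ 1.5691 half-lives, so t½ = 40.5/1.5691 ≈ 25.811 hours.

25.8 hours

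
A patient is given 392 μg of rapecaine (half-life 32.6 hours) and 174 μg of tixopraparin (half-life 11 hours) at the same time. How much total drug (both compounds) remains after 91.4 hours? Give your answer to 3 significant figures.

rapecaine: 392 × (1/2)^(91.4/32.6) = 392 × (1/2)^2.8037 ≈ 56.143 μg.
tixopraparin: 174 × (1/2)^(91.4/11) = 174 × (1/2)^8.3091 ≈ 0.54861 μg.
Total = 56.143 + 0.54861 ≈ 56.691 μg.

56.7 μg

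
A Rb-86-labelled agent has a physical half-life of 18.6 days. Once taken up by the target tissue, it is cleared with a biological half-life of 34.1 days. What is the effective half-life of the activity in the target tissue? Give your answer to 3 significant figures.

12.0 days

1/t_eff = 1/t_phys + 1/t_biol = 1/18.6 + 1/34.1 = 0.083089 per day.
t_eff = 18.6 × 34.1 / (18.6 + 34.1) ≈ 12.035 days.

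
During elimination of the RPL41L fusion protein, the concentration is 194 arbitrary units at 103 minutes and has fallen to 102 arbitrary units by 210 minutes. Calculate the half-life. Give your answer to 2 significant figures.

Over Δt = 210 − 103 = 107 minutes, the level fell by a factor of 194/102 ≈ 1.902.
n = log₂(1.902) ≈ 0.92749 half-lives, so t½ = 107/0.92749 ≈ 115.37 minutes.

120 minutes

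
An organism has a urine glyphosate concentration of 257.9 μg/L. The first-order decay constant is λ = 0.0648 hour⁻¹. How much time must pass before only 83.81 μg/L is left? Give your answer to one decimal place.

17.3 hours

t½ = ln 2 / λ = 0.69315 / 0.0648 ≈ 10.697 hours.
Fraction remaining = 83.81/257.9 ≈ 0.32497.
n = log₂(257.9/83.81) = ln(3.0772)/ln 2 ≈ 1.6216 half-lives.
t = n × t½ = 1.6216 × 10.697 ≈ 17.346 hours.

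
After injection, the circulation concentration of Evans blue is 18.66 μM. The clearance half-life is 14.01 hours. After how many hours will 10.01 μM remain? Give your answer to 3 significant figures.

Fraction remaining = 10.01/18.66 ≈ 0.53644.
n = log₂(18.66/10.01) = ln(1.8641)/ln 2 ≈ 0.89851 half-lives.
t = n × t½ = 0.89851 × 14.01 ≈ 12.588 hours.

12.6 hours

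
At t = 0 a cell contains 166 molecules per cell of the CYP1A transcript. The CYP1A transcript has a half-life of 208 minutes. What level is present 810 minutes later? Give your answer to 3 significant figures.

11.2 molecules per cell

Number of half-lives: n = 810/208 ≈ 3.8942.
Remaining = 166 × (1/2)^3.8942 = 166 × 0.067254 ≈ 11.164 molecules per cell.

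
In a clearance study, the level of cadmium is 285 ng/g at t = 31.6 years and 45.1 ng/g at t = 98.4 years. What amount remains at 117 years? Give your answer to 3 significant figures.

Over Δt = 98.4 − 31.6 = 66.8 years, the level fell by a factor of 285/45.1 ≈ 6.3193.
n = log₂(6.3193) ≈ 2.6598 half-lives, so t½ = 66.8/2.6598 ≈ 25.115 years.
From t = 98.4 to t = 117: 45.1 × (1/2)^((117−98.4)/25.115) ≈ 26.992 ng/g.

27.0 ng/g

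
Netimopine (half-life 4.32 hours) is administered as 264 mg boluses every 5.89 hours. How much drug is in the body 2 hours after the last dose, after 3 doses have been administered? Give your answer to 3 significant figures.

The 3 doses were given 13.78, 7.89, 2 hours ago.
Total = 264·(1/2)^(13.78/4.32) + 264·(1/2)^(7.89/4.32) + 264·(1/2)^(2/4.32)
      = 28.932 + 74.44 + 191.53 ≈ 294.9 mg.

295 mg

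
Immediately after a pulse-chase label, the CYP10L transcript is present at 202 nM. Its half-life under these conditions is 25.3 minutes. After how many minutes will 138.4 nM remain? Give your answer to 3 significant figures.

13.8 minutes

Fraction remaining = 138.4/202 ≈ 0.68515.
n = log₂(202/138.4) = ln(1.4595)/ln 2 ≈ 0.54551 half-lives.
t = n × t½ = 0.54551 × 25.3 ≈ 13.801 minutes.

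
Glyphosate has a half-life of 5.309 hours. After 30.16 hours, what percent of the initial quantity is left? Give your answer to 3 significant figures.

n = 30.16/5.309 ≈ 5.6809 half-lives.
Fraction remaining = (1/2)^5.6809 ≈ 0.019493, i.e. 1.9493%.

1.95%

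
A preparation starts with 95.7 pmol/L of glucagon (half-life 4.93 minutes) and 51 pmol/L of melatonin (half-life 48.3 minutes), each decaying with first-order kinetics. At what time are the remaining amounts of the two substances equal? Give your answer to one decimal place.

Set 95.7·(1/2)^(t/4.93) = 51·(1/2)^(t/48.3).
Taking log₂: log₂(95.7/51) = t·(1/4.93 − 1/48.3).
log₂(1.8765) = 0.90802; 1/4.93 − 1/48.3 = 0.18214.
t = 0.90802 / 0.18214 ≈ 4.9854 minutes.

5.0 minutes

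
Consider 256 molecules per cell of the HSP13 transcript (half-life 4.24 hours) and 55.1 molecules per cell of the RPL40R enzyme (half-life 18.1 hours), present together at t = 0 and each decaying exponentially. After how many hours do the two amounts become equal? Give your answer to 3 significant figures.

Set 256·(1/2)^(t/4.24) = 55.1·(1/2)^(t/18.1).
Taking log₂: log₂(256/55.1) = t·(1/4.24 − 1/18.1).
log₂(4.6461) = 2.216; 1/4.24 − 1/18.1 = 0.1806.
t = 2.216 / 0.1806 ≈ 12.27 hours.

12.3 hours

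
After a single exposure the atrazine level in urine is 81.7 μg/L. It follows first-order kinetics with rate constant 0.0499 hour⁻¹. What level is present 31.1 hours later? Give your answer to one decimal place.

t½ = ln 2 / k = 0.69315 / 0.0499 ≈ 13.891 hours.
Number of half-lives: n = 31.1/13.891 ≈ 2.2389.
Remaining = 81.7 × (1/2)^2.2389 = 81.7 × 0.21185 ≈ 17.308 μg/L.

17.3 μg/L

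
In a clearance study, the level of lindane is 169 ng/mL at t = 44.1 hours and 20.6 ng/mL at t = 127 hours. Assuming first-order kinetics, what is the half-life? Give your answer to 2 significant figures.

Over Δt = 127 − 44.1 = 82.9 hours, the level fell by a factor of 169/20.6 ≈ 8.2039.
n = log₂(8.2039) ≈ 3.0363 half-lives, so t½ = 82.9/3.0363 ≈ 27.303 hours.

27 hours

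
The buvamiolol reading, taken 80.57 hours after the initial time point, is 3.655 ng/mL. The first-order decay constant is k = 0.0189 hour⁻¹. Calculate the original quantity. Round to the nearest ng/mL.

17 ng/mL

t½ = ln 2 / k = 0.69315 / 0.0189 ≈ 36.674 hours.
Number of half-lives elapsed: n = 80.57/36.674 ≈ 2.1969.
A₀ = A × 2^n = 3.655 × 2^2.1969 = 3.655 × 4.5849 ≈ 16.758 ng/mL.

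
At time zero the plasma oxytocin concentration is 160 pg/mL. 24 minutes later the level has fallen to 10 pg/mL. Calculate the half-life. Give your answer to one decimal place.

6.0 minutes

A/A₀ = 10/160 ≈ 0.0625.
n = log₂(16) ≈ 4 half-lives elapsed in 24 minutes.
t½ = 24/4 ≈ 6 minutes.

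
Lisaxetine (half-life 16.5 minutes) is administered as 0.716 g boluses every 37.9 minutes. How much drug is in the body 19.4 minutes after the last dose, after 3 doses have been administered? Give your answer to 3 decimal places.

0.395 g

The 3 doses were given 95.2, 57.3, 19.4 minutes ago.
Total = 0.716·(1/2)^(95.2/16.5) + 0.716·(1/2)^(57.3/16.5) + 0.716·(1/2)^(19.4/16.5)
      = 0.013124 + 0.064494 + 0.31694 ≈ 0.39456 g.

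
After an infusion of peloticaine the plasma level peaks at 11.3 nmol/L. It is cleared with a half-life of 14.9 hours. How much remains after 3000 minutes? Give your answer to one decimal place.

1.1 nmol/L

Convert the elapsed time: 3000 minutes = 50 hours.
Number of half-lives: n = 50/14.9 ≈ 3.3557.
Remaining = 11.3 × (1/2)^3.3557 = 11.3 × 0.097686 ≈ 1.1039 nmol/L.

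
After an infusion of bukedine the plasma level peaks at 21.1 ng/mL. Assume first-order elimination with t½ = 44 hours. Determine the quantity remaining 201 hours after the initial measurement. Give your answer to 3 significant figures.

Number of half-lives: n = 201/44 ≈ 4.5682.
Remaining = 21.1 × (1/2)^4.5682 = 21.1 × 0.042154 ≈ 0.88945 ng/mL.

0.889 ng/mL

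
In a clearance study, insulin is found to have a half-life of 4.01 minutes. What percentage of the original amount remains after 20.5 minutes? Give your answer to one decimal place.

2.9%

n = 20.5/4.01 ≈ 5.1122 half-lives.
Fraction remaining = (1/2)^5.1122 ≈ 0.028911, i.e. 2.8911%.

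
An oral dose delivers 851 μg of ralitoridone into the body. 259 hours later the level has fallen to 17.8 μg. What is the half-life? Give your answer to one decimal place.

A/A₀ = 17.8/851 ≈ 0.020917.
n = log₂(47.809) ≈ 5.5792 half-lives elapsed in 259 hours.
t½ = 259/5.5792 ≈ 46.422 hours.

46.4 hours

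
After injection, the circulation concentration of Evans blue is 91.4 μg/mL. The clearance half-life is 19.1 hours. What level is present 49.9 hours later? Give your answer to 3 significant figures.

Number of half-lives: n = 49.9/19.1 ≈ 2.6126.
Remaining = 91.4 × (1/2)^2.6126 = 91.4 × 0.16351 ≈ 14.945 μg/mL.

14.9 μg/mL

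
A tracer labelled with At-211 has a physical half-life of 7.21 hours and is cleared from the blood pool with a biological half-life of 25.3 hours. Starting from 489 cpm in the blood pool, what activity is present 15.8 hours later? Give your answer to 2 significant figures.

1/t_eff = 1/t_phys + 1/t_biol = 1/7.21 + 1/25.3 = 0.17822 per hour.
t_eff = 7.21 × 25.3 / (7.21 + 25.3) ≈ 5.611 hours.
Remaining = 489 × (1/2)^(15.8/5.611) = 489 × (1/2)^2.8159 ≈ 69.444 cpm.

69 cpm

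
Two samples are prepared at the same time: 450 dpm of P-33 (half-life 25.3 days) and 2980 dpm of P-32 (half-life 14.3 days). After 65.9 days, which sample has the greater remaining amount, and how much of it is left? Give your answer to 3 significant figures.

P-32, 122 dpm

P-33: 450 × (1/2)^2.6047 ≈ 73.979 dpm.
P-32: 2980 × (1/2)^4.6084 ≈ 122.17 dpm.
P-32 has more remaining, at ≈ 122.17 dpm.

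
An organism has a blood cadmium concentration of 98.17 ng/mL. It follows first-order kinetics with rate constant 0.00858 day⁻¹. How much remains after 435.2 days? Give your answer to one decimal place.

t½ = ln 2 / λ = 0.69315 / 0.00858 ≈ 80.786 days.
Number of half-lives: n = 435.2/80.786 ≈ 5.387.
Remaining = 98.17 × (1/2)^5.387 = 98.17 × 0.023897 ≈ 2.3459 ng/mL.

2.3 ng/mL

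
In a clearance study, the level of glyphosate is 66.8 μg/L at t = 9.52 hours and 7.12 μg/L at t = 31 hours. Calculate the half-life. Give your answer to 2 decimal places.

6.65 hours

Over Δt = 31 − 9.52 = 21.48 hours, the level fell by a factor of 66.8/7.12 ≈ 9.382.
n = log₂(9.382) ≈ 3.2299 half-lives, so t½ = 21.48/3.2299 ≈ 6.6504 hours.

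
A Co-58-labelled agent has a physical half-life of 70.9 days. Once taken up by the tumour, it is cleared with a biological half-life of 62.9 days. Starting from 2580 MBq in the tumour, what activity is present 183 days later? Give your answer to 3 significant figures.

57.4 MBq

1/t_eff = 1/t_phys + 1/t_biol = 1/70.9 + 1/62.9 = 0.030003 per day.
t_eff = 70.9 × 62.9 / (70.9 + 62.9) ≈ 33.33 days.
Remaining = 2580 × (1/2)^(183/33.33) = 2580 × (1/2)^5.4905 ≈ 57.388 MBq.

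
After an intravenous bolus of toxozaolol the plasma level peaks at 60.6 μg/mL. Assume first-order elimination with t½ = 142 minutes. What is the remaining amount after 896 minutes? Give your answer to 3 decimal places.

Number of half-lives: n = 896/142 ≈ 6.3099.
Remaining = 60.6 × (1/2)^6.3099 = 60.6 × 0.012605 ≈ 0.76386 μg/mL.

0.764 μg/mL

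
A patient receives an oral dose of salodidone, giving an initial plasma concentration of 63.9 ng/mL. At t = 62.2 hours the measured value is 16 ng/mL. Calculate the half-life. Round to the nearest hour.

A/A₀ = 16/63.9 ≈ 0.25039.
n = log₂(3.9937) ≈ 1.9977 half-lives elapsed in 62.2 hours.
t½ = 62.2/1.9977 ≈ 31.135 hours.

31 hours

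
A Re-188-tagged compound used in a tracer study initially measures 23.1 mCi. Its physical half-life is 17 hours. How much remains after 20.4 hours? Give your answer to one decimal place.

10.1 mCi

Number of half-lives: n = 20.4/17 ≈ 1.2.
Remaining = 23.1 × (1/2)^1.2 = 23.1 × 0.43528 ≈ 10.055 mCi.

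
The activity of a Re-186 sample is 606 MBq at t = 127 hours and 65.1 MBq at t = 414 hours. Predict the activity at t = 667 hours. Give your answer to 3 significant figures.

Over Δt = 414 − 127 = 287 hours, the level fell by a factor of 606/65.1 ≈ 9.3088.
n = log₂(9.3088) ≈ 3.2186 half-lives, so t½ = 287/3.2186 ≈ 89.17 hours.
From t = 414 to t = 667: 65.1 × (1/2)^((667−414)/89.17) ≈ 9.109 MBq.

9.11 MBq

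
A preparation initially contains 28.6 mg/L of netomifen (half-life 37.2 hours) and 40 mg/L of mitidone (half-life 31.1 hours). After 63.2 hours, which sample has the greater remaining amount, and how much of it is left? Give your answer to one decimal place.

netomifen: 28.6 × (1/2)^1.6989 ≈ 8.8092 mg/L.
mitidone: 40 × (1/2)^2.0322 ≈ 9.7796 mg/L.
Mitidone has more remaining, at ≈ 9.7796 mg/L.

mitidone, 9.8 mg/L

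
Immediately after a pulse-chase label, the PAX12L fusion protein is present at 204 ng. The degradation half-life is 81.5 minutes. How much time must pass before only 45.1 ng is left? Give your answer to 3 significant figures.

177 minutes

Fraction remaining = 45.1/204 ≈ 0.22108.
n = log₂(204/45.1) = ln(4.5233)/ln 2 ≈ 2.1774 half-lives.
t = n × t½ = 2.1774 × 81.5 ≈ 177.46 minutes.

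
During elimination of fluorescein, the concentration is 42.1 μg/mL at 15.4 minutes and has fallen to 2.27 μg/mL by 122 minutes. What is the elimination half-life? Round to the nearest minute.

25 minutes

Over Δt = 122 − 15.4 = 106.6 minutes, the level fell by a factor of 42.1/2.27 ≈ 18.546.
n = log₂(18.546) ≈ 4.2131 half-lives, so t½ = 106.6/4.2131 ≈ 25.302 minutes.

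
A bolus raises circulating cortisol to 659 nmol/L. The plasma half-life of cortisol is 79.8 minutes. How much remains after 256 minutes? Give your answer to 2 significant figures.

71 nmol/L

Number of half-lives: n = 256/79.8 ≈ 3.208.
Remaining = 659 × (1/2)^3.208 = 659 × 0.10822 ≈ 71.314 nmol/L.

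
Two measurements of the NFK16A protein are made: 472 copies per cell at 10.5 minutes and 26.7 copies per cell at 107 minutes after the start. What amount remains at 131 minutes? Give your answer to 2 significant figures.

13 copies per cell

Over Δt = 107 − 10.5 = 96.5 minutes, the level fell by a factor of 472/26.7 ≈ 17.678.
n = log₂(17.678) ≈ 4.1439 half-lives, so t½ = 96.5/4.1439 ≈ 23.287 minutes.
From t = 107 to t = 131: 26.7 × (1/2)^((131−107)/23.287) ≈ 13.07 copies per cell.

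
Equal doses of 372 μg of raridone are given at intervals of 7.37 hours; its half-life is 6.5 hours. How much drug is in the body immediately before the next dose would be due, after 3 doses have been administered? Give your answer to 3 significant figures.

The 3 doses were given 22.11, 14.74, 7.37 hours ago.
Total = 372·(1/2)^(22.11/6.5) + 372·(1/2)^(14.74/6.5) + 372·(1/2)^(7.37/6.5)
      = 35.203 + 77.25 + 169.52 ≈ 281.97 μg.

282 μg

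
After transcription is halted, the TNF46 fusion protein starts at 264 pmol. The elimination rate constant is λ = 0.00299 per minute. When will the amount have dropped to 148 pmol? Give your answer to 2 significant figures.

190 minutes

t½ = ln 2 / λ = 0.69315 / 0.00299 ≈ 231.82 minutes.
Fraction remaining = 148/264 ≈ 0.56061.
n = log₂(264/148) = ln(1.7838)/ln 2 ≈ 0.83494 half-lives.
t = n × t½ = 0.83494 × 231.82 ≈ 193.56 minutes.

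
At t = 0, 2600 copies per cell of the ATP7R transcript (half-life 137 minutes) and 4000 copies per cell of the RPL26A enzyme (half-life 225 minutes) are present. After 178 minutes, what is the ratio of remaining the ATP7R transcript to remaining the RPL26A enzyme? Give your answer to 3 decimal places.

ATP7R transcript: 2600 × (1/2)^(178/137) = 2600 × (1/2)^1.2993 ≈ 1056.5 copies per cell.
RPL26A enzyme: 4000 × (1/2)^(178/225) = 4000 × (1/2)^0.79111 ≈ 2311.6 copies per cell.
Ratio ≈ 1056.5 / 2311.6 ≈ 0.45703.

0.457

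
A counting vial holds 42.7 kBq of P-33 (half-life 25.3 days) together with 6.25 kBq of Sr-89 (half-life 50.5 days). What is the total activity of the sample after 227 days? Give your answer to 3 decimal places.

0.362 kBq

P-33: 42.7 × (1/2)^(227/25.3) = 42.7 × (1/2)^8.9723 ≈ 0.085013 kBq.
Sr-89: 6.25 × (1/2)^(227/50.5) = 6.25 × (1/2)^4.495 ≈ 0.27716 kBq.
Total = 0.085013 + 0.27716 ≈ 0.36218 kBq.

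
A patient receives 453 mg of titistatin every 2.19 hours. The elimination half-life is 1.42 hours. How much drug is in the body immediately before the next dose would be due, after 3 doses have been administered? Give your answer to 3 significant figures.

227 mg

The 3 doses were given 6.57, 4.38, 2.19 hours ago.
Total = 453·(1/2)^(6.57/1.42) + 453·(1/2)^(4.38/1.42) + 453·(1/2)^(2.19/1.42)
      = 18.336 + 53.403 + 155.54 ≈ 227.28 mg.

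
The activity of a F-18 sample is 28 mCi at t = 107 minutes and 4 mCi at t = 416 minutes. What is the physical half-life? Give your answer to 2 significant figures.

Over Δt = 416 − 107 = 309 minutes, the level fell by a factor of 28/4 ≈ 7.
n = log₂(7) ≈ 2.8074 half-lives, so t½ = 309/2.8074 ≈ 110.07 minutes.

110 minutes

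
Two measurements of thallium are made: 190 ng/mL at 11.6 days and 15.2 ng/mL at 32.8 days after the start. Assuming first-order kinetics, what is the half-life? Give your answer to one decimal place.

Over Δt = 32.8 − 11.6 = 21.2 days, the level fell by a factor of 190/15.2 ≈ 12.5.
n = log₂(12.5) ≈ 3.6439 half-lives, so t½ = 21.2/3.6439 ≈ 5.818 days.

5.8 days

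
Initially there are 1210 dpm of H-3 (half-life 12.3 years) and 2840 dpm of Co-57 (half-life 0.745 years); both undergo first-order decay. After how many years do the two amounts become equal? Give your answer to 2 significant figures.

0.98 years

Set 1210·(1/2)^(t/12.3) = 2840·(1/2)^(t/0.745).
Taking log₂: log₂(1210/2840) = t·(1/12.3 − 1/0.745).
log₂(0.42606) = -1.2309; 1/12.3 − 1/0.745 = -1.261.
t = -1.2309 / -1.261 ≈ 0.97613 years.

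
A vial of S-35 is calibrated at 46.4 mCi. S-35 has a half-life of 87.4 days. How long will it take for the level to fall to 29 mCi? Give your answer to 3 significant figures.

59.3 days

Fraction remaining = 29/46.4 ≈ 0.625.
n = log₂(46.4/29) = ln(1.6)/ln 2 ≈ 0.67807 half-lives.
t = n × t½ = 0.67807 × 87.4 ≈ 59.263 days.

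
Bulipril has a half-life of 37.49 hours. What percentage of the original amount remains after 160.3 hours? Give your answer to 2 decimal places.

5.16%

n = 160.3/37.49 ≈ 4.2758 half-lives.
Fraction remaining = (1/2)^4.2758 ≈ 0.051624, i.e. 5.1624%.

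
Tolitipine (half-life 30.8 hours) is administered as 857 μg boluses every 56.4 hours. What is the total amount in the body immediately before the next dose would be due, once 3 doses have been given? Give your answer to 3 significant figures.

328 μg

The 3 doses were given 169.2, 112.8, 56.4 hours ago.
Total = 857·(1/2)^(169.2/30.8) + 857·(1/2)^(112.8/30.8) + 857·(1/2)^(56.4/30.8)
      = 19.023 + 67.687 + 240.85 ≈ 327.56 μg.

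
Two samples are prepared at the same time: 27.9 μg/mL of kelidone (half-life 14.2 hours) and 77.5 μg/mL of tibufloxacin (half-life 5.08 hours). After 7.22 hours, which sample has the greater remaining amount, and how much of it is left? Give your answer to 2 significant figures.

tibufloxacin, 29 μg/mL

kelidone: 27.9 × (1/2)^0.50845 ≈ 19.613 μg/mL.
tibufloxacin: 77.5 × (1/2)^1.4213 ≈ 28.937 μg/mL.
Tibufloxacin has more remaining, at ≈ 28.937 μg/mL.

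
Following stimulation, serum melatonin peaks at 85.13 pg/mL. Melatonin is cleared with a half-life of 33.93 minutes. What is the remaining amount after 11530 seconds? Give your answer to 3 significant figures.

Convert the elapsed time: 11530 seconds = 192.167 minutes.
Number of half-lives: n = 192.167/33.93 ≈ 5.6636.
Remaining = 85.13 × (1/2)^5.6636 = 85.13 × 0.019728 ≈ 1.6794 pg/mL.

1.68 pg/mL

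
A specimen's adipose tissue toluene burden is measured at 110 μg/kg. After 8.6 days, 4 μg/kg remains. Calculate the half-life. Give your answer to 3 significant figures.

1.80 days

A/A₀ = 4/110 ≈ 0.036364.
n = log₂(27.5) ≈ 4.7814 half-lives elapsed in 8.6 days.
t½ = 8.6/4.7814 ≈ 1.7987 days.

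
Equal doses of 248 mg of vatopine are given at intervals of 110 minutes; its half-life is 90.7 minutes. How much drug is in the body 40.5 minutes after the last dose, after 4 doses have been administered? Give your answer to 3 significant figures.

309 mg

The 4 doses were given 370.5, 260.5, 150.5, 40.5 minutes ago.
Total = 248·(1/2)^(370.5/90.7) + 248·(1/2)^(260.5/90.7) + 248·(1/2)^(150.5/90.7) + 248·(1/2)^(40.5/90.7)
      = 14.614 + 33.874 + 78.514 + 181.98 ≈ 308.99 mg.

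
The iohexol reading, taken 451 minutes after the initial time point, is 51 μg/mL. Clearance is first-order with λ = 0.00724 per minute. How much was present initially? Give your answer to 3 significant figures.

t½ = ln 2 / λ = 0.69315 / 0.00724 ≈ 95.739 minutes.
Number of half-lives elapsed: n = 451/95.739 ≈ 4.7107.
A₀ = A × 2^n = 51 × 2^4.7107 = 51 × 26.186 ≈ 1335.5 μg/mL.

1340 μg/mL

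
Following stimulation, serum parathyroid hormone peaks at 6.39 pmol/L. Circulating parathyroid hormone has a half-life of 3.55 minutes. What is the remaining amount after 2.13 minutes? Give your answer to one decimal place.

Number of half-lives: n = 2.13/3.55 ≈ 0.6.
Remaining = 6.39 × (1/2)^0.6 = 6.39 × 0.65975 ≈ 4.2158 pmol/L.

4.2 pmol/L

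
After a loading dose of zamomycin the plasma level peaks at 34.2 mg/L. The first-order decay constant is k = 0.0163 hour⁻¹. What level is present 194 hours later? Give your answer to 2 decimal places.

t½ = ln 2 / k = 0.69315 / 0.0163 ≈ 42.524 hours.
Number of half-lives: n = 194/42.524 ≈ 4.5621.
Remaining = 34.2 × (1/2)^4.5621 = 34.2 × 0.042333 ≈ 1.4478 mg/L.

1.45 mg/L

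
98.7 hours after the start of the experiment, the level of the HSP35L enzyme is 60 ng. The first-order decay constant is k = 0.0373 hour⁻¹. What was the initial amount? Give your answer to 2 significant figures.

2400 ng

t½ = ln 2 / k = 0.69315 / 0.0373 ≈ 18.583 hours.
Number of half-lives elapsed: n = 98.7/18.583 ≈ 5.3113.
A₀ = A × 2^n = 60 × 2^5.3113 = 60 × 39.706 ≈ 2382.4 ng.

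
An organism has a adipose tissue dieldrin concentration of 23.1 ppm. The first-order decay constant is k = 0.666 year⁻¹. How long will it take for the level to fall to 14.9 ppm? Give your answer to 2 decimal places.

t½ = ln 2 / k = 0.69315 / 0.666 ≈ 1.0408 years.
Fraction remaining = 14.9/23.1 ≈ 0.64502.
n = log₂(23.1/14.9) = ln(1.5503)/ln 2 ≈ 0.63258 half-lives.
t = n × t½ = 0.63258 × 1.0408 ≈ 0.65837 years.

0.66 years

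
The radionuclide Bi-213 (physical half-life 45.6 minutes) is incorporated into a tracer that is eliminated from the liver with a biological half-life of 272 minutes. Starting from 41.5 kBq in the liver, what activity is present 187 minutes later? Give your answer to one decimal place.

1.5 kBq

1/t_eff = 1/t_phys + 1/t_biol = 1/45.6 + 1/272 = 0.025606 per minute.
t_eff = 45.6 × 272 / (45.6 + 272) ≈ 39.053 minutes.
Remaining = 41.5 × (1/2)^(187/39.053) = 41.5 × (1/2)^4.7884 ≈ 1.5018 kBq.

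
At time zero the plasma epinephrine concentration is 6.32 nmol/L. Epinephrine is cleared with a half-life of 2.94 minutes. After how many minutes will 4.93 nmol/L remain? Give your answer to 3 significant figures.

1.05 minutes

Fraction remaining = 4.93/6.32 ≈ 0.78006.
n = log₂(6.32/4.93) = ln(1.2819)/ln 2 ≈ 0.35834 half-lives.
t = n × t½ = 0.35834 × 2.94 ≈ 1.0535 minutes.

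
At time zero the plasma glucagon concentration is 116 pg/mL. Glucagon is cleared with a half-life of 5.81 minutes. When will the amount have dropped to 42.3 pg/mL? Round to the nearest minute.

Fraction remaining = 42.3/116 ≈ 0.36466.
n = log₂(116/42.3) = ln(2.7423)/ln 2 ≈ 1.4554 half-lives.
t = n × t½ = 1.4554 × 5.81 ≈ 8.4558 minutes.

8 minutes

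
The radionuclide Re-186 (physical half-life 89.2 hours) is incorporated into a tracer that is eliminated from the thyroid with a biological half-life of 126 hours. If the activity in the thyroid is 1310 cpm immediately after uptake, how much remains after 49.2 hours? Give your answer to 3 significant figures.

682 cpm

1/t_eff = 1/t_phys + 1/t_biol = 1/89.2 + 1/126 = 0.019147 per hour.
t_eff = 89.2 × 126 / (89.2 + 126) ≈ 52.227 hours.
Remaining = 1310 × (1/2)^(49.2/52.227) = 1310 × (1/2)^0.94205 ≈ 681.85 cpm.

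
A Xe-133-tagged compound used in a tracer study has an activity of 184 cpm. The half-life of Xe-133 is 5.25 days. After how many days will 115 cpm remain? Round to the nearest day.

Fraction remaining = 115/184 ≈ 0.625.
n = log₂(184/115) = ln(1.6)/ln 2 ≈ 0.67807 half-lives.
t = n × t½ = 0.67807 × 5.25 ≈ 3.5599 days.

4 days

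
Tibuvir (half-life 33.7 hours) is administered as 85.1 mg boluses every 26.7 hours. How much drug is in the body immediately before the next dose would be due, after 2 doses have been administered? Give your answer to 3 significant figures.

The 2 doses were given 53.4, 26.7 hours ago.
Total = 85.1·(1/2)^(53.4/33.7) + 85.1·(1/2)^(26.7/33.7)
      = 28.374 + 49.139 ≈ 77.514 mg.

77.5 mg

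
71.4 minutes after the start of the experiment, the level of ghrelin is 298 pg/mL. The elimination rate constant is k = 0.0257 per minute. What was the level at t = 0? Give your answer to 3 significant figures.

1870 pg/mL

t½ = ln 2 / k = 0.69315 / 0.0257 ≈ 26.971 minutes.
Number of half-lives elapsed: n = 71.4/26.971 ≈ 2.6473.
A₀ = A × 2^n = 298 × 2^2.6473 = 298 × 6.265 ≈ 1867 pg/mL.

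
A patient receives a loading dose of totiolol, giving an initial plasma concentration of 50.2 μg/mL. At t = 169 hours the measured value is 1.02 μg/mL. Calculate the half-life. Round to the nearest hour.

A/A₀ = 1.02/50.2 ≈ 0.020319.
n = log₂(49.216) ≈ 5.621 half-lives elapsed in 169 hours.
t½ = 169/5.621 ≈ 30.066 hours.

30 hours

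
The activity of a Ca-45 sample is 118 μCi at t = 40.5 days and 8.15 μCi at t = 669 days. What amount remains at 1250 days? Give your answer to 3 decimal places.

Over Δt = 669 − 40.5 = 628.5 days, the level fell by a factor of 118/8.15 ≈ 14.479.
n = log₂(14.479) ≈ 3.8558 half-lives, so t½ = 628.5/3.8558 ≈ 163 days.
From t = 669 to t = 1250: 8.15 × (1/2)^((1250−669)/163) ≈ 0.6889 μCi.

0.689 μCi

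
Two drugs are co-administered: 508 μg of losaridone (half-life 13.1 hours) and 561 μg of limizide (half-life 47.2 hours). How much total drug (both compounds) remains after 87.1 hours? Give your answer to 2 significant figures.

losaridone: 508 × (1/2)^(87.1/13.1) = 508 × (1/2)^6.6489 ≈ 5.0624 μg.
limizide: 561 × (1/2)^(87.1/47.2) = 561 × (1/2)^1.8453 ≈ 156.12 μg.
Total = 5.0624 + 156.12 ≈ 161.18 μg.

160 μg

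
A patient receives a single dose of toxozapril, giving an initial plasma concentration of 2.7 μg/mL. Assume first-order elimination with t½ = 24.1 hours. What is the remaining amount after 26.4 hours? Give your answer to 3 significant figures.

Number of half-lives: n = 26.4/24.1 ≈ 1.0954.
Remaining = 2.7 × (1/2)^1.0954 = 2.7 × 0.46799 ≈ 1.2636 μg/mL.

1.26 μg/mL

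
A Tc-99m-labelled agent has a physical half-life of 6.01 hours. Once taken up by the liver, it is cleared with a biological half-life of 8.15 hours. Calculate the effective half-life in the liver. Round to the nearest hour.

1/t_eff = 1/t_phys + 1/t_biol = 1/6.01 + 1/8.15 = 0.28909 per hour.
t_eff = 6.01 × 8.15 / (6.01 + 8.15) ≈ 3.4591 hours.

3 hours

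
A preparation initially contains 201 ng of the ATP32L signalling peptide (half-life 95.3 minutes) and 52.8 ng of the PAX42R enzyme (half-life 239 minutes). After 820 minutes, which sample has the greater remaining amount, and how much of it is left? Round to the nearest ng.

PAX42R enzyme, 5 ng

ATP32L signalling peptide: 201 × (1/2)^8.6044 ≈ 0.51643 ng.
PAX42R enzyme: 52.8 × (1/2)^3.431 ≈ 4.8957 ng.
PAX42R enzyme has more remaining, at ≈ 4.8957 ng.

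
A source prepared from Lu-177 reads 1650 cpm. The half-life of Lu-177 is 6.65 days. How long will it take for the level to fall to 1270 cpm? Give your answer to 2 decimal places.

2.51 days

Fraction remaining = 1270/1650 ≈ 0.7697.
n = log₂(1650/1270) = ln(1.2992)/ln 2 ≈ 0.37764 half-lives.
t = n × t½ = 0.37764 × 6.65 ≈ 2.5113 days.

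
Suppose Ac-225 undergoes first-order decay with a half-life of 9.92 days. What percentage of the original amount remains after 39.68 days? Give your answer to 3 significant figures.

n = 39.68/9.92 ≈ 4 half-lives.
Fraction remaining = (1/2)^4 ≈ 0.0625, i.e. 6.25%.

6.25%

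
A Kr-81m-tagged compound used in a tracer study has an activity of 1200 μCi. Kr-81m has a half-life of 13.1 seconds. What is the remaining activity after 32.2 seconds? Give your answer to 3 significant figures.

218 μCi

Number of half-lives: n = 32.2/13.1 ≈ 2.458.
Remaining = 1200 × (1/2)^2.458 = 1200 × 0.182 ≈ 218.4 μCi.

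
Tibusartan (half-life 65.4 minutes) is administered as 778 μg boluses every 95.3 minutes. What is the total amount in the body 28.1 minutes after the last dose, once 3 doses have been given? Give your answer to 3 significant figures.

The 3 doses were given 218.7, 123.4, 28.1 minutes ago.
Total = 778·(1/2)^(218.7/65.4) + 778·(1/2)^(123.4/65.4) + 778·(1/2)^(28.1/65.4)
      = 76.617 + 210.37 + 577.61 ≈ 864.6 μg.

865 μg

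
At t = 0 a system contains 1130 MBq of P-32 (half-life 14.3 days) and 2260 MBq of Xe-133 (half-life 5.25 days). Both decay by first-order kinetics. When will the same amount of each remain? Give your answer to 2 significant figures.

8.3 days

Set 1130·(1/2)^(t/14.3) = 2260·(1/2)^(t/5.25).
Taking log₂: log₂(1130/2260) = t·(1/14.3 − 1/5.25).
log₂(0.5) = -1; 1/14.3 − 1/5.25 = -0.12055.
t = -1 / -0.12055 ≈ 8.2956 days.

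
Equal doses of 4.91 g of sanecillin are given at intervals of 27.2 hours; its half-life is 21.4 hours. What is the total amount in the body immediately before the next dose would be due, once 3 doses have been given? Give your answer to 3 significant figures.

3.23 g

The 3 doses were given 81.6, 54.4, 27.2 hours ago.
Total = 4.91·(1/2)^(81.6/21.4) + 4.91·(1/2)^(54.4/21.4) + 4.91·(1/2)^(27.2/21.4)
      = 0.34932 + 0.84304 + 2.0345 ≈ 3.2269 g.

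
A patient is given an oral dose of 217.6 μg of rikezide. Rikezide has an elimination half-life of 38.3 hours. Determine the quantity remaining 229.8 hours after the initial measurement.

3.4 μg

Elapsed time is 6 half-lives (229.8/38.3).
Each half-life halves the amount: 217.6 × (1/2)^6 = 217.6/64 = 3.4 μg.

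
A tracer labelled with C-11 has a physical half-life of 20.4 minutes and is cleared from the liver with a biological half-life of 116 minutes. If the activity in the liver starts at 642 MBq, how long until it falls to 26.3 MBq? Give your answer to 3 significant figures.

1/t_eff = 1/t_phys + 1/t_biol = 1/20.4 + 1/116 = 0.05764 per minute.
t_eff = 20.4 × 116 / (20.4 + 116) ≈ 17.349 minutes.
n = log₂(642/26.3) ≈ 4.6094; t = 4.6094 × 17.349 ≈ 79.969 minutes.

80.0 minutes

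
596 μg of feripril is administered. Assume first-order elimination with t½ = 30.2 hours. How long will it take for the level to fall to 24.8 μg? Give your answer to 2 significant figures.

140 hours

Fraction remaining = 24.8/596 ≈ 0.041611.
n = log₂(596/24.8) = ln(24.032)/ln 2 ≈ 4.5869 half-lives.
t = n × t½ = 4.5869 × 30.2 ≈ 138.52 hours.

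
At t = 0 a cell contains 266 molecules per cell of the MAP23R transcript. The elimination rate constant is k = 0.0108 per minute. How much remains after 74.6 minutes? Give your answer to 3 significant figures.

119 molecules per cell

t½ = ln 2 / k = 0.69315 / 0.0108 ≈ 64.18 minutes.
Number of half-lives: n = 74.6/64.18 ≈ 1.1624.
Remaining = 266 × (1/2)^1.1624 = 266 × 0.44678 ≈ 118.84 molecules per cell.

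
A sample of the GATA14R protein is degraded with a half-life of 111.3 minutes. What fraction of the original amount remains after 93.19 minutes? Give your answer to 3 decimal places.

0.560

n = 93.19/111.3 ≈ 0.83729 half-lives.
Fraction remaining = (1/2)^0.83729 ≈ 0.5597.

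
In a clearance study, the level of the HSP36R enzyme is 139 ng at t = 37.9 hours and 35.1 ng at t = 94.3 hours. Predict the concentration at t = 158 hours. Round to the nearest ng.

Over Δt = 94.3 − 37.9 = 56.4 hours, the level fell by a factor of 139/35.1 ≈ 3.9601.
n = log₂(3.9601) ≈ 1.9855 half-lives, so t½ = 56.4/1.9855 ≈ 28.405 hours.
From t = 94.3 to t = 158: 35.1 × (1/2)^((158−94.3)/28.405) ≈ 7.4171 ng.

7 ng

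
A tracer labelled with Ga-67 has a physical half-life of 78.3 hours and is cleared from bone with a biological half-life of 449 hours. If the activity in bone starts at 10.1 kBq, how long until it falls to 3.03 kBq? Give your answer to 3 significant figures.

1/t_eff = 1/t_phys + 1/t_biol = 1/78.3 + 1/449 = 0.014999 per hour.
t_eff = 78.3 × 449 / (78.3 + 449) ≈ 66.673 hours.
n = log₂(10.1/3.03) ≈ 1.737; t = 1.737 × 66.673 ≈ 115.81 hours.

116 hours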